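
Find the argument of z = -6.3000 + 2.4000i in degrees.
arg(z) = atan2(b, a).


Re = -6.3, Im = 2.4
arg = atan2(2.4, -6.3) = 159.1455 degrees

arg(z) = 159.1455 degrees


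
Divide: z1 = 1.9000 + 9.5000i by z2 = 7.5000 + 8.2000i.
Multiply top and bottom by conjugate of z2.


Conjugate of z2 = 7.5000 - 8.2000i
Numerator: (1.9000 + 9.5000i)(7.5000 - 8.2000i) = 92.1500 + 55.6700i
Denominator: 7.5^2 + 8.2^2 = 123.49
Result = (92.1500 + 55.6700i)/123.49

0.7462 + 0.4508i


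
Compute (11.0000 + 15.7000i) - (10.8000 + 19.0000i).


Real: 11 - 10.8 = 0.2
Imag: 15.7 - 19 = -3.3

0.2000 - 3.3000i


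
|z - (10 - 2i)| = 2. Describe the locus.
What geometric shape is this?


|z - z0| = r is a circle with center z0 and radius r.
Center = (10, -2), radius = 2

Circle with center (10, -2) and radius 2


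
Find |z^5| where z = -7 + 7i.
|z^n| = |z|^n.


|z| = sqrt(49+49) = sqrt(98) = 9.8995
|z^5| = |z|^5 = (sqrt(98))^5 = 98^2 * sqrt(98) = 9604*sqrt(98)

|z^5| = 9604*sqrt(98) ≈ 95074.7494


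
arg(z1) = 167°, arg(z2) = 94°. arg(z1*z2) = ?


arg(z1*z2) = 167° + 94° = 261°
Normalized to (-180°, 180°]: -99°

-99°


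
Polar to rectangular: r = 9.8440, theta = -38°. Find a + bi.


a = 9.8440*cos(-38°) = 9.8440*0.78801 = 7.7572
b = 9.8440*sin(-38°) = 9.8440*(-0.61566) = -6.0606

7.7572 - 6.0606i


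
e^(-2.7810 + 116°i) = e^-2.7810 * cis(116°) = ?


e^-2.7810 = 0.0620
cos(116°) = -0.4384
sin(116°) = 0.8988
Real = 0.0620*(-0.4384) = -0.0272
Imag = 0.0620*0.8988 = 0.0557

-0.0272 + 0.0557i


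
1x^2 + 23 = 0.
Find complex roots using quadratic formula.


disc = 0^2 - 4*1*23 = 0 - 92 = -92
sqrt(|disc|) = sqrt(92) = 9.5917
Real part = 0/(2*1) = 0
Imag part = 9.5917/(2*1) = 4.7958

0 ± 4.7958i


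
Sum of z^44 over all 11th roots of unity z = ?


The roots are w_k = w^k with w = e^(2*pi*i/11), and (w^k)^44 = (w^44)^k.
So S = 1 + u + u^2 + ... + u^(10) with u = w^44.
44 = 4*11 + 0, so 44 is a multiple of 11 and u = (w^11)^4 = 1.
Every one of the 11 terms equals 1: S = 11

S = 11


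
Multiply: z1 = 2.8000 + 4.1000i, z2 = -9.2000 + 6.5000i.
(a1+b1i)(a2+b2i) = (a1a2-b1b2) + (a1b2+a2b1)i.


Real = 2.8*(-9.2) - 4.1*6.5 = -25.76 - 26.65 = -52.41
Imag = 2.8*6.5 - (9.2)*4.1 = 18.2 - (37.72) = -19.52

-52.4100 - 19.5200i


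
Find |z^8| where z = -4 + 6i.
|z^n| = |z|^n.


|z| = sqrt(16+36) = sqrt(52) = 7.2111
|z^8| = |z|^8 = (sqrt(52))^8 = 52^4 = 7311616

|z^8| = 7311616


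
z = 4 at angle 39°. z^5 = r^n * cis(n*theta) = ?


r^5 = 4^5 = 1024
n*theta = 5*39° = 195° = 195° (mod 360)
a = 1024*cos(195°) = -989.1080
b = 1024*sin(195°) = -265.0307

1024 cis(195°) = -989.1080 - 265.0307i


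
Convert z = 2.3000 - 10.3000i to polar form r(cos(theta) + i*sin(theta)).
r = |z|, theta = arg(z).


r = sqrt(5.29+106.09) = sqrt(111.38) = 10.5537
theta = atan2(-10.3, 2.3) = -77.4123 degrees

r = 10.5537, theta = -77.4123 degrees


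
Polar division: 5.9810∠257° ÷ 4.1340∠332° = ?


r = 5.9810 / 4.1340 = 1.4468
theta = 257° - 332° = -75° = 285° (mod 360)

1.4468 cis(285°)


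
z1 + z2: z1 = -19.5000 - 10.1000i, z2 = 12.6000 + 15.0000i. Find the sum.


Real: -19.5 + 12.6 = -6.9
Imag: -10.1 + 15 = 4.9

-6.9000 + 4.9000i


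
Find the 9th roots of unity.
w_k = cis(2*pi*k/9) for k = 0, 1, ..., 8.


The 9th roots of unity are cis(360k/9°) for k=0..8
Angle step = 360/9 = 40°
Primitive root: cis(40°)
Primitive root = 0.7660 + 0.6428i

9 roots at angles: 0°, 40°, 80°, 120°, 160°, 200°, 240°, 280°, 320°


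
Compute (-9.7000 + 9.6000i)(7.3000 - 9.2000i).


Real = -9.7*7.3 - 9.6*(-9.2) = -70.81 - (-88.32) = 17.51
Imag = -9.7*(-9.2) + 7.3*9.6 = 89.24 + 70.08 = 159.32

17.5100 + 159.3200i


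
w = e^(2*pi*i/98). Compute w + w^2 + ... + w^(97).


With w = e^(2*pi*i/98), all 98 of the 98th roots of unity w^0 = 1, w, ..., w^(97) sum to 0: 1 + w + ... + w^(97) = (1 - w^98)/(1 - w) = 0 since w^98 = 1, w ≠ 1.
Removing the root 1: w + w^2 + ... + w^(97) = 0 - 1 = -1

Sum = -1


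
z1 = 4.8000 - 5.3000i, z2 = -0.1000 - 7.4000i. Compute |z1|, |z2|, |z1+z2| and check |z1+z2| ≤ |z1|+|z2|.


|z1| = sqrt(4.8^2 + (-5.3)^2) = sqrt(51.13) = 7.1505
|z2| = sqrt((-0.1)^2 + (-7.4)^2) = sqrt(54.77) = 7.4007
z1+z2 = 4.7000 - 12.7000i
|z1+z2| = sqrt(183.38) = 13.5418
|z1|+|z2| = 7.1505 + 7.4007 = 14.5512

|z1+z2| = 13.5418 ≤ |z1|+|z2| = 14.5512 (verified)


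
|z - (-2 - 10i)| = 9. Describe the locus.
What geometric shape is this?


|z - z0| = r is a circle with center z0 and radius r.
Center = (-2, -10), radius = 9

Circle with center (-2, -10) and radius 9


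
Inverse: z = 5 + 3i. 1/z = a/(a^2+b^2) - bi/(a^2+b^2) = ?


|z|^2 = 25+9 = 34
1/z = (5 - 3i)/34

1/z = 0.1471 - 0.0882i


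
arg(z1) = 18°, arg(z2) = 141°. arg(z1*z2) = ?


arg(z1*z2) = 18° + 141° = 159°
Normalized to (-180°, 180°]: 159°

159°


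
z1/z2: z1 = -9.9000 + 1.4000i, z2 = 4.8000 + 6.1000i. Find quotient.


Conjugate of z2 = 4.8000 - 6.1000i
Numerator: (-9.9000 + 1.4000i)(4.8000 - 6.1000i) = -38.9800 + 67.1100i
Denominator: 4.8^2 + 6.1^2 = 60.25
Result = (-38.9800 + 67.1100i)/60.25

-0.6470 + 1.1139i


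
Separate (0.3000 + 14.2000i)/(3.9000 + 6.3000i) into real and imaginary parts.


Multiply by conjugate: (0.3000 + 14.2000i)(3.9000 - 6.3000i) / (3.9^2 + 6.3^2)
Numerator real = 0.3*3.9 + 14.2*6.3 = 90.63
Numerator imag = 14.2*3.9 - 0.3*6.3 = 53.49
Denominator = 54.9
Re(z) = 90.63/54.9 = 1.6508
Im(z) = 53.49/54.9 = 0.9743

Re(z) = 1.6508, Im(z) = 0.9743


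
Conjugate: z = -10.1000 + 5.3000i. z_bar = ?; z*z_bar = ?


z_bar = -10.1000 - 5.3000i
z*z_bar = (-10.1)^2 + 5.3^2 = 102.01 + 28.09 = 130.1

z_bar = -10.1000 - 5.3000i, z*z_bar = 130.1


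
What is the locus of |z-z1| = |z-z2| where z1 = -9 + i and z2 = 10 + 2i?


Equal distances means the locus is the perpendicular bisector of z1 and z2.
Midpoint = ((-9+10)/2, (1+2)/2) = (0.5000, 1.5000)

Perpendicular bisector through (0.5000, 1.5000)


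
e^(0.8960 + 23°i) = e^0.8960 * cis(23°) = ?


e^0.8960 = 2.4498
cos(23°) = 0.9205
sin(23°) = 0.39073
Real = 2.4498*0.9205 = 2.2550
Imag = 2.4498*0.39073 = 0.9572

2.2550 + 0.9572i


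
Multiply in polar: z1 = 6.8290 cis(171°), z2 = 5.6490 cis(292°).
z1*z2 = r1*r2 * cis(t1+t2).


r = 6.8290 * 5.6490 = 38.5770
theta = 171° + 292° = 463° = 103° (mod 360)

38.5770 cis(103°)


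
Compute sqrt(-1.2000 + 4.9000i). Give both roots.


|z| = sqrt(1.44+24.01) = 5.0448
sqrt((|z|+a)/2) = sqrt((5.0448+(-1.2))/2) = sqrt(1.9224) = 1.3865
sqrt((|z|-a)/2) = sqrt((5.0448-(-1.2))/2) = sqrt(3.1224) = 1.7670

±(1.3865 + 1.7670i) i.e. 1.3865 + 1.7670i and -1.3865 - 1.7670i


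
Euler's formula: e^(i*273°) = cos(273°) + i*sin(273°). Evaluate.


cos(273°) = 0.0523
sin(273°) = -0.9986

e^(i*273°) = 0.0523 - 0.9986i


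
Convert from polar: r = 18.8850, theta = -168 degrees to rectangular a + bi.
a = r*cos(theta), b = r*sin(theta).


a = 18.8850*cos(-168°) = 18.8850*(-0.978148) = -18.4723
b = 18.8850*sin(-168°) = 18.8850*(-0.20791) = -3.9264

-18.4723 - 3.9264i


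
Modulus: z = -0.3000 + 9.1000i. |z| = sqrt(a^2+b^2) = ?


|z| = sqrt((-0.3)^2 + 9.1^2) = sqrt(0.09 + 82.81) = sqrt(82.9) = 9.1049

|z| = 9.1049


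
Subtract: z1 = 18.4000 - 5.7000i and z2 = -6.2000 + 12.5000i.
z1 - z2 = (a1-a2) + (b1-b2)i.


Real: 18.4 + 6.2 = 24.6
Imag: -5.7 - 12.5 = -18.2

24.6000 - 18.2000i


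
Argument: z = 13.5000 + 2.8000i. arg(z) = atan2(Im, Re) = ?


Re = 13.5, Im = 2.8
arg = atan2(2.8, 13.5) = 11.7174 degrees

arg(z) = 11.7174 degrees


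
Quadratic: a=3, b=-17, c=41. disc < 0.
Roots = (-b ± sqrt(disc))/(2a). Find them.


disc = (-17)^2 - 4*3*41 = 289 - 492 = -203
sqrt(|disc|) = sqrt(203) = 14.2478
Real part = 17/(2*3) = 2.8333
Imag part = 14.2478/(2*3) = 2.3746

2.8333 ± 2.3746i


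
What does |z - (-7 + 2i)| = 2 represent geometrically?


|z - z0| = r is a circle with center z0 and radius r.
Center = (-7, 2), radius = 2

Circle with center (-7, 2) and radius 2


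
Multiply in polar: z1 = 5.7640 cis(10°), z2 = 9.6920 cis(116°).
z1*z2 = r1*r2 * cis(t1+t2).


r = 5.7640 * 9.6920 = 55.8647
theta = 10° + 116° = 126° = 126° (mod 360)

55.8647 cis(126°)


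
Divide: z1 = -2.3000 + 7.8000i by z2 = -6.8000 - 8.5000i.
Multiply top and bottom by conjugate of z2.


Conjugate of z2 = -6.8000 + 8.5000i
Numerator: (-2.3000 + 7.8000i)(-6.8000 + 8.5000i) = -50.6600 - 72.5900i
Denominator: (-6.8)^2 + (-8.5)^2 = 118.49
Result = (-50.6600 - 72.5900i)/118.49

-0.4275 - 0.6126i


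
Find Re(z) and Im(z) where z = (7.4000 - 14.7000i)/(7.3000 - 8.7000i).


Multiply by conjugate: (7.4000 - 14.7000i)(7.3000 + 8.7000i) / (7.3^2 + (-8.7)^2)
Numerator real = 7.4*7.3 - (14.7)*(-8.7) = 181.91
Numerator imag = -14.7*7.3 - 7.4*(-8.7) = -42.93
Denominator = 128.98
Re(z) = 181.91/128.98 = 1.4104
Im(z) = -42.93/128.98 = -0.3328

Re(z) = 1.4104, Im(z) = -0.3328


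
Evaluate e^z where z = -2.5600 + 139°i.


e^-2.5600 = 0.0773
cos(139°) = -0.7547
sin(139°) = 0.6561
Real = 0.0773*(-0.7547) = -0.0583
Imag = 0.0773*0.6561 = 0.0507

-0.0583 + 0.0507i


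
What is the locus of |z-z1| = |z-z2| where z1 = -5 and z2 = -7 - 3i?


Equal distances means the locus is the perpendicular bisector of z1 and z2.
Midpoint = ((-5+(-7))/2, (0+(-3))/2) = (-6.0000, -1.5000)

Perpendicular bisector through (-6.0000, -1.5000)


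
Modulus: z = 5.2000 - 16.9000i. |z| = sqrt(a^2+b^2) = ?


|z| = sqrt(5.2^2 + (-16.9)^2) = sqrt(27.04 + 285.61) = sqrt(312.65) = 17.6819

|z| = 17.6819


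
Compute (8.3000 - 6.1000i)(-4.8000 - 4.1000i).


Real = 8.3*(-4.8) - (-6.1)*(-4.1) = -39.84 - 25.01 = -64.85
Imag = 8.3*(-4.1) - (4.8)*(-6.1) = -34.03 + 29.28 = -4.75

-64.8500 - 4.7500i


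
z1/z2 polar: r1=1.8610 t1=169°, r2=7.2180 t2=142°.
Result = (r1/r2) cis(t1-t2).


r = 1.8610 / 7.2180 = 0.2578
theta = 169° - 142° = 27° = 27° (mod 360)

0.2578 cis(27°)


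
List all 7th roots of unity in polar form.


The 7th roots of unity are cis(360k/7°) for k=0..6
Angle step = 360/7 = 51.4286°
Primitive root: cis(51.4286°)
Primitive root = 0.6235 + 0.7818i

7 roots at angles: 0°, 51.4286°, 102.8571°, 154.2857°, 205.7143°, 257.1429°, 308.5714°


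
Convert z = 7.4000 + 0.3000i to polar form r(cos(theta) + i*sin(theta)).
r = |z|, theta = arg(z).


r = sqrt(54.76+0.09) = sqrt(54.85) = 7.4061
theta = atan2(0.3, 7.4) = 2.3215 degrees

r = 7.4061, theta = 2.3215 degrees


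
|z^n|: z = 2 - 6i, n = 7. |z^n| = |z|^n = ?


|z| = sqrt(4+36) = sqrt(40) = 6.3246
|z^7| = |z|^7 = (sqrt(40))^7 = 40^3 * sqrt(40) = 64000*sqrt(40)

|z^7| = 64000*sqrt(40) ≈ 404771.5405


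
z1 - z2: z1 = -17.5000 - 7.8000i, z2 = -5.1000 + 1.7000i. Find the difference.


Real: -17.5 + 5.1 = -12.4
Imag: -7.8 - 1.7 = -9.5

-12.4000 - 9.5000i


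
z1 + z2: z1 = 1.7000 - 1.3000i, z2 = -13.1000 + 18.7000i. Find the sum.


Real: 1.7 - 13.1 = -11.4
Imag: -1.3 + 18.7 = 17.4

-11.4000 + 17.4000i


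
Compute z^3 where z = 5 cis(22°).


r^3 = 5^3 = 125
n*theta = 3*22° = 66° = 66° (mod 360)
a = 125*cos(66°) = 50.8421
b = 125*sin(66°) = 114.1932

125 cis(66°) = 50.8421 + 114.1932i


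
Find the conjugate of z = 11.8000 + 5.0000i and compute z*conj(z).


z_bar = 11.8000 - 5.0000i
z*z_bar = 11.8^2 + 5^2 = 139.24 + 25 = 164.24

z_bar = 11.8000 - 5.0000i, z*z_bar = 164.24


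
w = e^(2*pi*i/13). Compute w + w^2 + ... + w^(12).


With w = e^(2*pi*i/13), all 13 of the 13th roots of unity w^0 = 1, w, ..., w^(12) sum to 0: 1 + w + ... + w^(12) = (1 - w^13)/(1 - w) = 0 since w^13 = 1, w ≠ 1.
Removing the root 1: w + w^2 + ... + w^(12) = 0 - 1 = -1

Sum = -1


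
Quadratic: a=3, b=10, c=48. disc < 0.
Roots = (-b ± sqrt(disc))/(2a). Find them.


disc = 10^2 - 4*3*48 = 100 - 576 = -476
sqrt(|disc|) = sqrt(476) = 21.8174
Real part = -10/(2*3) = -1.6667
Imag part = 21.8174/(2*3) = 3.6362

-1.6667 ± 3.6362i


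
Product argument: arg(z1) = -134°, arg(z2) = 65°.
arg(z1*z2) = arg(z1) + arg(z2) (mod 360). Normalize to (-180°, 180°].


arg(z1*z2) = -134° + 65° = -69°
Normalized to (-180°, 180°]: -69°

-69°


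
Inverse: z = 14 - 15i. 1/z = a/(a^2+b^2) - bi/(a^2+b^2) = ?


|z|^2 = 196+225 = 421
1/z = (14 + 15i)/421

1/z = 0.0333 + 0.0356i


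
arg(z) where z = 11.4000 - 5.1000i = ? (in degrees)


Re = 11.4, Im = -5.1
arg = atan2(-5.1, 11.4) = -24.1022 degrees

arg(z) = -24.1022 degrees


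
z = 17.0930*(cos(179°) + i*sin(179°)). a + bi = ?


a = 17.0930*cos(179°) = 17.0930*(-0.99985) = -17.0904
b = 17.0930*sin(179°) = 17.0930*0.01745 = 0.2983

-17.0904 + 0.2983i


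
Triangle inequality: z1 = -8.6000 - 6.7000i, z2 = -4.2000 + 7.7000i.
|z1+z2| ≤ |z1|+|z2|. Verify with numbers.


|z1| = sqrt((-8.6)^2 + (-6.7)^2) = sqrt(118.85) = 10.9018
|z2| = sqrt((-4.2)^2 + 7.7^2) = sqrt(76.93) = 8.7710
z1+z2 = -12.8000 + i
|z1+z2| = sqrt(164.84) = 12.8390
|z1|+|z2| = 10.9018 + 8.7710 = 19.6728

|z1+z2| = 12.8390 ≤ |z1|+|z2| = 19.6728 (verified)


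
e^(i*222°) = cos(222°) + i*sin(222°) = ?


cos(222°) = -0.7431
sin(222°) = -0.6691

e^(i*222°) = -0.7431 - 0.6691i


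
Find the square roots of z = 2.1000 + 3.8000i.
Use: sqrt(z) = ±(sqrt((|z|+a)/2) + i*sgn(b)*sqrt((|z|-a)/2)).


|z| = sqrt(4.41+14.44) = 4.3417
sqrt((|z|+a)/2) = sqrt((4.3417+2.1)/2) = sqrt(3.2208) = 1.7947
sqrt((|z|-a)/2) = sqrt((4.3417-2.1)/2) = sqrt(1.1208) = 1.0587

±(1.7947 + 1.0587i) i.e. 1.7947 + 1.0587i and -1.7947 - 1.0587i


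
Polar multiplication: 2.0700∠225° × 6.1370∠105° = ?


r = 2.0700 * 6.1370 = 12.7036
theta = 225° + 105° = 330° = 330° (mod 360)

12.7036 cis(330°)


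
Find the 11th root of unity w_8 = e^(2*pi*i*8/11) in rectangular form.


Angle = 360*8/11 = 261.8182°
a = cos(261.8182°) = -0.1423
b = sin(261.8182°) = -0.9898

-0.1423 - 0.9898i


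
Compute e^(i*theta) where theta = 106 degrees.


cos(106°) = -0.2756
sin(106°) = 0.9613

e^(i*106°) = -0.2756 + 0.9613i


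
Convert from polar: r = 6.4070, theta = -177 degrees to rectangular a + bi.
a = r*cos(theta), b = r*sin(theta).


a = 6.4070*cos(-177°) = 6.4070*(-0.99863) = -6.3982
b = 6.4070*sin(-177°) = 6.4070*(-0.05234) = -0.3353

-6.3982 - 0.3353i


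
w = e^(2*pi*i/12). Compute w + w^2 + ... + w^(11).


With w = e^(2*pi*i/12), all 12 of the 12th roots of unity w^0 = 1, w, ..., w^(11) sum to 0: 1 + w + ... + w^(11) = (1 - w^12)/(1 - w) = 0 since w^12 = 1, w ≠ 1.
Removing the root 1: w + w^2 + ... + w^(11) = 0 - 1 = -1

Sum = -1


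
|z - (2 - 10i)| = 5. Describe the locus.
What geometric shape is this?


|z - z0| = r is a circle with center z0 and radius r.
Center = (2, -10), radius = 5

Circle with center (2, -10) and radius 5


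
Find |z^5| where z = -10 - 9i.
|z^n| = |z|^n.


|z| = sqrt(100+81) = sqrt(181) = 13.4536
|z^5| = |z|^5 = (sqrt(181))^5 = 181^2 * sqrt(181) = 32761*sqrt(181)

|z^5| = 32761*sqrt(181) ≈ 440754.1774


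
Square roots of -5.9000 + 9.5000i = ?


|z| = sqrt(34.81+90.25) = 11.1830
sqrt((|z|+a)/2) = sqrt((11.1830+(-5.9))/2) = sqrt(2.6415) = 1.6253
sqrt((|z|-a)/2) = sqrt((11.1830-(-5.9))/2) = sqrt(8.5415) = 2.9226

±(1.6253 + 2.9226i) i.e. 1.6253 + 2.9226i and -1.6253 - 2.9226i


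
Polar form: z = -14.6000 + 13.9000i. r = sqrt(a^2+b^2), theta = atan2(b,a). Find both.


r = sqrt(213.16+193.21) = sqrt(406.37) = 20.1586
theta = atan2(13.9, -14.6) = 136.4070 degrees

r = 20.1586, theta = 136.4070 degrees


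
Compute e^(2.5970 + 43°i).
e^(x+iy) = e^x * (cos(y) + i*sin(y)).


e^2.5970 = 13.4234
cos(43°) = 0.731354
sin(43°) = 0.681998
Real = 13.4234*0.731354 = 9.8173
Imag = 13.4234*0.681998 = 9.1547

9.8173 + 9.1547i


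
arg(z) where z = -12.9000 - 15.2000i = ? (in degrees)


Re = -12.9, Im = -15.2
arg = atan2(-15.2, -12.9) = -130.3207 degrees

arg(z) = -130.3207 degrees


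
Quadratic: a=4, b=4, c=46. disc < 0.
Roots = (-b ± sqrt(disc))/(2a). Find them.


disc = 4^2 - 4*4*46 = 16 - 736 = -720
sqrt(|disc|) = sqrt(720) = 26.8328
Real part = -4/(2*4) = -0.5000
Imag part = 26.8328/(2*4) = 3.3541

-0.5000 ± 3.3541i


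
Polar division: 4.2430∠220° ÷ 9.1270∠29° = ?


r = 4.2430 / 9.1270 = 0.4649
theta = 220° - 29° = 191° = 191° (mod 360)

0.4649 cis(191°)


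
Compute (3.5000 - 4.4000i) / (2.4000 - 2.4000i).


Conjugate of z2 = 2.4000 + 2.4000i
Numerator: (3.5000 - 4.4000i)(2.4000 + 2.4000i) = 18.9600 - 2.1600i
Denominator: 2.4^2 + (-2.4)^2 = 11.52
Result = (18.9600 - 2.1600i)/11.52

1.6458 - 0.1875i


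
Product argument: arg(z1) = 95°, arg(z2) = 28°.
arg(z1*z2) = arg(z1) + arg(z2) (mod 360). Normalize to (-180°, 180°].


arg(z1*z2) = 95° + 28° = 123°
Normalized to (-180°, 180°]: 123°

123°


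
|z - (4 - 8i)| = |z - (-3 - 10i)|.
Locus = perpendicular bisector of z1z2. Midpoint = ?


Equal distances means the locus is the perpendicular bisector of z1 and z2.
Midpoint = ((4+(-3))/2, (-8+(-10))/2) = (0.5000, -9.0000)

Perpendicular bisector through (0.5000, -9.0000)


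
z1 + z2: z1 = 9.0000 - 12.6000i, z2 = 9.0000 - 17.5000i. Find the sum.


Real: 9 + 9 = 18
Imag: -12.6 - 17.5 = -30.1

18.0000 - 30.1000i


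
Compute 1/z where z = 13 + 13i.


|z|^2 = 169+169 = 338
1/z = (13 - 13i)/338

1/z = 0.0385 - 0.0385i


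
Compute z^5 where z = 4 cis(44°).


r^5 = 4^5 = 1024
n*theta = 5*44° = 220° = 220° (mod 360)
a = 1024*cos(220°) = -784.4295
b = 1024*sin(220°) = -658.2145

1024 cis(220°) = -784.4295 - 658.2145i


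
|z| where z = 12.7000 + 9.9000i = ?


|z| = sqrt(12.7^2 + 9.9^2) = sqrt(161.29 + 98.01) = sqrt(259.3) = 16.1028

|z| = 16.1028


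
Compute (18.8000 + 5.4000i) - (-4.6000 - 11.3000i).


Real: 18.8 + 4.6 = 23.4
Imag: 5.4 + 11.3 = 16.7

23.4000 + 16.7000i


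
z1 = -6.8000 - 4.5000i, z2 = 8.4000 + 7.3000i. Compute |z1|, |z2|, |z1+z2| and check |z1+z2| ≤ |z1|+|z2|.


|z1| = sqrt((-6.8)^2 + (-4.5)^2) = sqrt(66.49) = 8.1541
|z2| = sqrt(8.4^2 + 7.3^2) = sqrt(123.85) = 11.1288
z1+z2 = 1.6000 + 2.8000i
|z1+z2| = sqrt(10.4) = 3.2249
|z1|+|z2| = 8.1541 + 11.1288 = 19.2829

|z1+z2| = 3.2249 ≤ |z1|+|z2| = 19.2829 (verified)


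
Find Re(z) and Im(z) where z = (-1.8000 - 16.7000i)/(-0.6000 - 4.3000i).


Multiply by conjugate: (-1.8000 - 16.7000i)(-0.6000 + 4.3000i) / ((-0.6)^2 + (-4.3)^2)
Numerator real = -1.8*(-0.6) - (16.7)*(-4.3) = 72.89
Numerator imag = -16.7*(-0.6) - (-1.8)*(-4.3) = 2.28
Denominator = 18.85
Re(z) = 72.89/18.85 = 3.8668
Im(z) = 2.28/18.85 = 0.1210

Re(z) = 3.8668, Im(z) = 0.1210


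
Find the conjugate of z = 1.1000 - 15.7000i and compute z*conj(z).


z_bar = 1.1000 + 15.7000i
z*z_bar = 1.1^2 + (-15.7)^2 = 1.21 + 246.49 = 247.7

z_bar = 1.1000 + 15.7000i, z*z_bar = 247.7


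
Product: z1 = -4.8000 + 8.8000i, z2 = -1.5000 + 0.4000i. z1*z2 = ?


Real = -4.8*(-1.5) - 8.8*0.4 = 7.2 - 3.52 = 3.68
Imag = -4.8*0.4 - (1.5)*8.8 = -1.92 - (13.2) = -15.12

3.6800 - 15.1200i


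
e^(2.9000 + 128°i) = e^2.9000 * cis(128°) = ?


e^2.9000 = 18.1741
cos(128°) = -0.61566
sin(128°) = 0.78801
Real = 18.1741*(-0.61566) = -11.1891
Imag = 18.1741*0.78801 = 14.3214

-11.1891 + 14.3214i


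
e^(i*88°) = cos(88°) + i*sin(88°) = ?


cos(88°) = 0.0349
sin(88°) = 0.9994

e^(i*88°) = 0.0349 + 0.9994i


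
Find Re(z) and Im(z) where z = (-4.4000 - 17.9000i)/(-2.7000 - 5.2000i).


Multiply by conjugate: (-4.4000 - 17.9000i)(-2.7000 + 5.2000i) / ((-2.7)^2 + (-5.2)^2)
Numerator real = -4.4*(-2.7) - (17.9)*(-5.2) = 104.96
Numerator imag = -17.9*(-2.7) - (-4.4)*(-5.2) = 25.45
Denominator = 34.33
Re(z) = 104.96/34.33 = 3.0574
Im(z) = 25.45/34.33 = 0.7413

Re(z) = 3.0574, Im(z) = 0.7413


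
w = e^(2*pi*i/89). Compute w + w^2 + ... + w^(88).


With w = e^(2*pi*i/89), all 89 of the 89th roots of unity w^0 = 1, w, ..., w^(88) sum to 0: 1 + w + ... + w^(88) = (1 - w^89)/(1 - w) = 0 since w^89 = 1, w ≠ 1.
Removing the root 1: w + w^2 + ... + w^(88) = 0 - 1 = -1

Sum = -1


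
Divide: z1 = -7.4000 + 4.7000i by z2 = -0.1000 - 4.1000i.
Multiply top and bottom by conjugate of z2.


Conjugate of z2 = -0.1000 + 4.1000i
Numerator: (-7.4000 + 4.7000i)(-0.1000 + 4.1000i) = -18.5300 - 30.8100i
Denominator: (-0.1)^2 + (-4.1)^2 = 16.82
Result = (-18.5300 - 30.8100i)/16.82

-1.1017 - 1.8317i


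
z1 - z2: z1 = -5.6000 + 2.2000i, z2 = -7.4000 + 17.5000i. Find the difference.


Real: -5.6 + 7.4 = 1.8
Imag: 2.2 - 17.5 = -15.3

1.8000 - 15.3000i


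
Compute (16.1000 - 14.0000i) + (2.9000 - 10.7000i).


Real: 16.1 + 2.9 = 19
Imag: -14 - 10.7 = -24.7

19.0000 - 24.7000i


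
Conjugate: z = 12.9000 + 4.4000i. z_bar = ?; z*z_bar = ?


z_bar = 12.9000 - 4.4000i
z*z_bar = 12.9^2 + 4.4^2 = 166.41 + 19.36 = 185.77

z_bar = 12.9000 - 4.4000i, z*z_bar = 185.77


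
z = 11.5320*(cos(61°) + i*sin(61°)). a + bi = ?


a = 11.5320*cos(61°) = 11.5320*0.48481 = 5.5908
b = 11.5320*sin(61°) = 11.5320*0.87462 = 10.0861

5.5908 + 10.0861i


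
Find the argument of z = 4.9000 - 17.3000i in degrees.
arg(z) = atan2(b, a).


Re = 4.9, Im = -17.3
arg = atan2(-17.3, 4.9) = -74.1859 degrees

arg(z) = -74.1859 degrees


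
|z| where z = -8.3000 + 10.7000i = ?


|z| = sqrt((-8.3)^2 + 10.7^2) = sqrt(68.89 + 114.49) = sqrt(183.38) = 13.5418

|z| = 13.5418


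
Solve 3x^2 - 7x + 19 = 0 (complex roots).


disc = (-7)^2 - 4*3*19 = 49 - 228 = -179
sqrt(|disc|) = sqrt(179) = 13.3791
Real part = 7/(2*3) = 1.1667
Imag part = 13.3791/(2*3) = 2.2298

1.1667 ± 2.2298i


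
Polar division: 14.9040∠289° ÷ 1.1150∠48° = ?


r = 14.9040 / 1.1150 = 13.3668
theta = 289° - 48° = 241° = 241° (mod 360)

13.3668 cis(241°)


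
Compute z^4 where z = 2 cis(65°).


r^4 = 2^4 = 16
n*theta = 4*65° = 260° = 260° (mod 360)
a = 16*cos(260°) = -2.7784
b = 16*sin(260°) = -15.7569

16 cis(260°) = -2.7784 - 15.7569i


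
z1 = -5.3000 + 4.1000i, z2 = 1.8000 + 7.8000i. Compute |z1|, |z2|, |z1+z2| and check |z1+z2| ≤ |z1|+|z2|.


|z1| = sqrt((-5.3)^2 + 4.1^2) = sqrt(44.9) = 6.7007
|z2| = sqrt(1.8^2 + 7.8^2) = sqrt(64.08) = 8.0050
z1+z2 = -3.5000 + 11.9000i
|z1+z2| = sqrt(153.86) = 12.4040
|z1|+|z2| = 6.7007 + 8.0050 = 14.7057

|z1+z2| = 12.4040 ≤ |z1|+|z2| = 14.7057 (verified)


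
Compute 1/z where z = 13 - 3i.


|z|^2 = 169+9 = 178
1/z = (13 + 3i)/178

1/z = 0.0730 + 0.0169i


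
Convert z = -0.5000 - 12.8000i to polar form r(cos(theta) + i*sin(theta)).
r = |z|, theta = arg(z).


r = sqrt(0.25+163.84) = sqrt(164.09) = 12.8098
theta = atan2(-12.8, -0.5) = -92.2370 degrees

r = 12.8098, theta = -92.2370 degrees


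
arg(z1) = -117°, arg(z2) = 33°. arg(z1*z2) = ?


arg(z1*z2) = -117° + 33° = -84°
Normalized to (-180°, 180°]: -84°

-84°


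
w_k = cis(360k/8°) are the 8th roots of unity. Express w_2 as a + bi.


Angle = 360*2/8 = 90°
a = cos(90°) = 0
b = sin(90°) = 1.0000

0 + 1.0000i


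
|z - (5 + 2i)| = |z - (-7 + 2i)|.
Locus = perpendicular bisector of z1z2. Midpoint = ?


Equal distances means the locus is the perpendicular bisector of z1 and z2.
Midpoint = ((5+(-7))/2, (2+2)/2) = (-1.0000, 2.0000)

Perpendicular bisector through (-1.0000, 2.0000)


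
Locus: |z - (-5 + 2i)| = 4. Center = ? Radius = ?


|z - z0| = r is a circle with center z0 and radius r.
Center = (-5, 2), radius = 4

Circle with center (-5, 2) and radius 4


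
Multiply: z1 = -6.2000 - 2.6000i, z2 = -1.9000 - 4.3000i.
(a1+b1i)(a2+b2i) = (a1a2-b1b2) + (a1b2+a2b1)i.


Real = -6.2*(-1.9) - (-2.6)*(-4.3) = 11.78 - 11.18 = 0.6
Imag = -6.2*(-4.3) - (1.9)*(-2.6) = 26.66 + 4.94 = 31.6

0.6000 + 31.6000i


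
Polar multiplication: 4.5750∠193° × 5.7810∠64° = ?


r = 4.5750 * 5.7810 = 26.4481
theta = 193° + 64° = 257° = 257° (mod 360)

26.4481 cis(257°)


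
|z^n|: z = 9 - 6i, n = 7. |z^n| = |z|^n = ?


|z| = sqrt(81+36) = sqrt(117) = 10.8167
|z^7| = |z|^7 = (sqrt(117))^7 = 117^3 * sqrt(117) = 1601613*sqrt(117)

|z^7| = 1601613*sqrt(117) ≈ 17324093.3848


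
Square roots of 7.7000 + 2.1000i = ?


|z| = sqrt(59.29+4.41) = 7.9812
sqrt((|z|+a)/2) = sqrt((7.9812+7.7)/2) = sqrt(7.8406) = 2.8001
sqrt((|z|-a)/2) = sqrt((7.9812-7.7)/2) = sqrt(0.1406) = 0.3750

±(2.8001 + 0.3750i) i.e. 2.8001 + 0.3750i and -2.8001 - 0.3750i


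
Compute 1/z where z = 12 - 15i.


|z|^2 = 144+225 = 369
1/z = (12 + 15i)/369

1/z = 0.0325 + 0.0407i


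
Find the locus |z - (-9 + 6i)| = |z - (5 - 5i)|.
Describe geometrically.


Equal distances means the locus is the perpendicular bisector of z1 and z2.
Midpoint = ((-9+5)/2, (6+(-5))/2) = (-2.0000, 0.5000)

Perpendicular bisector through (-2.0000, 0.5000)


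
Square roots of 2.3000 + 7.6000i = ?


|z| = sqrt(5.29+57.76) = 7.9404
sqrt((|z|+a)/2) = sqrt((7.9404+2.3)/2) = sqrt(5.1202) = 2.2628
sqrt((|z|-a)/2) = sqrt((7.9404-2.3)/2) = sqrt(2.8202) = 1.6793

±(2.2628 + 1.6793i) i.e. 2.2628 + 1.6793i and -2.2628 - 1.6793i


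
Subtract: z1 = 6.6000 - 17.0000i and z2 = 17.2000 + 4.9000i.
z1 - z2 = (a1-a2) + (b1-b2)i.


Real: 6.6 - 17.2 = -10.6
Imag: -17 - 4.9 = -21.9

-10.6000 - 21.9000i


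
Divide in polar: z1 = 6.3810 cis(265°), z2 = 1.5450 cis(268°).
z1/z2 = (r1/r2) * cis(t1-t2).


r = 6.3810 / 1.5450 = 4.1301
theta = 265° - 268° = -3° = 357° (mod 360)

4.1301 cis(357°)


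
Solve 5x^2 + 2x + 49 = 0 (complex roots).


disc = 2^2 - 4*5*49 = 4 - 980 = -976
sqrt(|disc|) = sqrt(976) = 31.2410
Real part = -2/(2*5) = -0.2000
Imag part = 31.2410/(2*5) = 3.1241

-0.2000 ± 3.1241i


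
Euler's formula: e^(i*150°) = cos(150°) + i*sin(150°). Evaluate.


cos(150°) = -0.8660
sin(150°) = 0.5000

e^(i*150°) = -0.8660 + 0.5000i


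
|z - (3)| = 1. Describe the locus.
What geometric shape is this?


|z - z0| = r is a circle with center z0 and radius r.
Center = (3, 0), radius = 1

Circle with center (3, 0) and radius 1


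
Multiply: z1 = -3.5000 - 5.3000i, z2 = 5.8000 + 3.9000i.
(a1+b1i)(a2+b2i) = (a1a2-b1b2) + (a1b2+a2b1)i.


Real = -3.5*5.8 - (-5.3)*3.9 = -20.3 - (-20.67) = 0.37
Imag = -3.5*3.9 + 5.8*(-5.3) = -13.65 - (30.74) = -44.39

0.3700 - 44.3900i


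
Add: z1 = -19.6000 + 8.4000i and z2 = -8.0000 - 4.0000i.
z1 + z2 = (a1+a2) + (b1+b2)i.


Real: -19.6 - 8 = -27.6
Imag: 8.4 - 4 = 4.4

-27.6000 + 4.4000i


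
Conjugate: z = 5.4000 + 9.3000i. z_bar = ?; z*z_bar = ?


z_bar = 5.4000 - 9.3000i
z*z_bar = 5.4^2 + 9.3^2 = 29.16 + 86.49 = 115.65

z_bar = 5.4000 - 9.3000i, z*z_bar = 115.65


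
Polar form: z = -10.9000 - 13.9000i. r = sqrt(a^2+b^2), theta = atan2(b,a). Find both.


r = sqrt(118.81+193.21) = sqrt(312.02) = 17.6641
theta = atan2(-13.9, -10.9) = -128.1026 degrees

r = 17.6641, theta = -128.1026 degrees


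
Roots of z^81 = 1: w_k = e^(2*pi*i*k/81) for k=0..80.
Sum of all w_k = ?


The sum of all 81th roots of unity is 0.
Geometric series: (1 - w^81)/(1 - w) = (1-1)/(1-w) = 0 since w^81 = 1, w ≠ 1.
Alternatively: coefficient of z^80 in z^81 - 1 is 0.

0


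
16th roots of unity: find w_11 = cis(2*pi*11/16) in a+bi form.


Angle = 360*11/16 = 247.5°
a = cos(247.5°) = -0.3827
b = sin(247.5°) = -0.9239

-0.3827 - 0.9239i


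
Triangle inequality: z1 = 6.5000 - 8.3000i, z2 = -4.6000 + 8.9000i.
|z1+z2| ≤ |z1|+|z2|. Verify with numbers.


|z1| = sqrt(6.5^2 + (-8.3)^2) = sqrt(111.14) = 10.5423
|z2| = sqrt((-4.6)^2 + 8.9^2) = sqrt(100.37) = 10.0185
z1+z2 = 1.9000 + 0.6000i
|z1+z2| = sqrt(3.97) = 1.9925
|z1|+|z2| = 10.5423 + 10.0185 = 20.5608

|z1+z2| = 1.9925 ≤ |z1|+|z2| = 20.5608 (verified)


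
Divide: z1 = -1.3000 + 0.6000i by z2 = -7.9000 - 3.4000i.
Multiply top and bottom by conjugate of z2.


Conjugate of z2 = -7.9000 + 3.4000i
Numerator: (-1.3000 + 0.6000i)(-7.9000 + 3.4000i) = 8.2300 - 9.1600i
Denominator: (-7.9)^2 + (-3.4)^2 = 73.97
Result = (8.2300 - 9.1600i)/73.97

0.1113 - 0.1238i


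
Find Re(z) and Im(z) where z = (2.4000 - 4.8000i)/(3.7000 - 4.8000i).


Multiply by conjugate: (2.4000 - 4.8000i)(3.7000 + 4.8000i) / (3.7^2 + (-4.8)^2)
Numerator real = 2.4*3.7 - (4.8)*(-4.8) = 31.92
Numerator imag = -4.8*3.7 - 2.4*(-4.8) = -6.24
Denominator = 36.73
Re(z) = 31.92/36.73 = 0.8690
Im(z) = -6.24/36.73 = -0.1699

Re(z) = 0.8690, Im(z) = -0.1699


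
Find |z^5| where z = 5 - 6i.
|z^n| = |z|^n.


|z| = sqrt(25+36) = sqrt(61) = 7.8102
|z^5| = |z|^5 = (sqrt(61))^5 = 61^2 * sqrt(61) = 3721*sqrt(61)

|z^5| = 3721*sqrt(61) ≈ 29061.9390


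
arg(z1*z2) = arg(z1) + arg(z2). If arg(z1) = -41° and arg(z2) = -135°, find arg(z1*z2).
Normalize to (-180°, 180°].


arg(z1*z2) = -41° - 135° = -176°
Normalized to (-180°, 180°]: -176°

-176°


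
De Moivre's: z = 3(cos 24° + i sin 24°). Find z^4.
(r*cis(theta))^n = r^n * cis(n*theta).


r^4 = 3^4 = 81
n*theta = 4*24° = 96° = 96° (mod 360)
a = 81*cos(96°) = -8.4668
b = 81*sin(96°) = 80.5563

81 cis(96°) = -8.4668 + 80.5563i


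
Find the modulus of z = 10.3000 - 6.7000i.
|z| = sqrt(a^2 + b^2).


|z| = sqrt(10.3^2 + (-6.7)^2) = sqrt(106.09 + 44.89) = sqrt(150.98) = 12.2874

|z| = 12.2874


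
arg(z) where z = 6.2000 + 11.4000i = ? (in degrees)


Re = 6.2, Im = 11.4
arg = atan2(11.4, 6.2) = 61.4600 degrees

arg(z) = 61.4600 degrees


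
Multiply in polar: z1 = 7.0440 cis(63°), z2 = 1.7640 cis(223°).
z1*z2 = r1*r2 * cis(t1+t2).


r = 7.0440 * 1.7640 = 12.4256
theta = 63° + 223° = 286° = 286° (mod 360)

12.4256 cis(286°)


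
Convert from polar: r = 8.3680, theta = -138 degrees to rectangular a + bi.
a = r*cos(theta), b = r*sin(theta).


a = 8.3680*cos(-138°) = 8.3680*(-0.74314) = -6.2186
b = 8.3680*sin(-138°) = 8.3680*(-0.66913) = -5.5993

-6.2186 - 5.5993i


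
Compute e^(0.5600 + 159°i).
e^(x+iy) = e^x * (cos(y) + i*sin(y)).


e^0.5600 = 1.7507
cos(159°) = -0.93358
sin(159°) = 0.35837
Real = 1.7507*(-0.93358) = -1.6344
Imag = 1.7507*0.35837 = 0.6274

-1.6344 + 0.6274i


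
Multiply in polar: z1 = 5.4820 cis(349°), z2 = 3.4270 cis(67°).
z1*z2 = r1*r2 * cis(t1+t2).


r = 5.4820 * 3.4270 = 18.7868
theta = 349° + 67° = 416° = 56° (mod 360)

18.7868 cis(56°)


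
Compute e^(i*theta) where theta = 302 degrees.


cos(302°) = 0.5299
sin(302°) = -0.8480

e^(i*302°) = 0.5299 - 0.8480i


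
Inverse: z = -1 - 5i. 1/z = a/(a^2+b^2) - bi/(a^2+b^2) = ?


|z|^2 = 1+25 = 26
1/z = (-1 + 5i)/26

1/z = -0.0385 + 0.1923i


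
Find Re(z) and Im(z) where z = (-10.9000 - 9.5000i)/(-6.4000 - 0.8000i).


Multiply by conjugate: (-10.9000 - 9.5000i)(-6.4000 + 0.8000i) / ((-6.4)^2 + (-0.8)^2)
Numerator real = -10.9*(-6.4) - (9.5)*(-0.8) = 77.36
Numerator imag = -9.5*(-6.4) - (-10.9)*(-0.8) = 52.08
Denominator = 41.6
Re(z) = 77.36/41.6 = 1.8596
Im(z) = 52.08/41.6 = 1.2519

Re(z) = 1.8596, Im(z) = 1.2519


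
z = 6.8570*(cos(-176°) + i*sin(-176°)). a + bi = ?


a = 6.8570*cos(-176°) = 6.8570*(-0.99756) = -6.8403
b = 6.8570*sin(-176°) = 6.8570*(-0.06976) = -0.4783

-6.8403 - 0.4783i


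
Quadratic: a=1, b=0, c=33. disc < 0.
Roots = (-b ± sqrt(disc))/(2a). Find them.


disc = 0^2 - 4*1*33 = 0 - 132 = -132
sqrt(|disc|) = sqrt(132) = 11.4891
Real part = 0/(2*1) = 0
Imag part = 11.4891/(2*1) = 5.7446

0 ± 5.7446i


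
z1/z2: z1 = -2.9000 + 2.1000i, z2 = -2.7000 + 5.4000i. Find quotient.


Conjugate of z2 = -2.7000 - 5.4000i
Numerator: (-2.9000 + 2.1000i)(-2.7000 - 5.4000i) = 19.1700 + 9.9900i
Denominator: (-2.7)^2 + 5.4^2 = 36.45
Result = (19.1700 + 9.9900i)/36.45

0.5259 + 0.2741i


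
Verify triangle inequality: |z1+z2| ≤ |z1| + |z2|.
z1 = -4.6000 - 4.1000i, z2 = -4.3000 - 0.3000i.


|z1| = sqrt((-4.6)^2 + (-4.1)^2) = sqrt(37.97) = 6.1620
|z2| = sqrt((-4.3)^2 + (-0.3)^2) = sqrt(18.58) = 4.3105
z1+z2 = -8.9000 - 4.4000i
|z1+z2| = sqrt(98.57) = 9.9282
|z1|+|z2| = 6.1620 + 4.3105 = 10.4725

|z1+z2| = 9.9282 ≤ |z1|+|z2| = 10.4725 (verified)


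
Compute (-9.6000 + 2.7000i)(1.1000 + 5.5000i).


Real = -9.6*1.1 - 2.7*5.5 = -10.56 - 14.85 = -25.41
Imag = -9.6*5.5 + 1.1*2.7 = -52.8 + 2.97 = -49.83

-25.4100 - 49.8300i


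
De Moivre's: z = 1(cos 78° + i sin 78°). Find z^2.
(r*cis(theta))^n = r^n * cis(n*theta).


r^2 = 1^2 = 1
n*theta = 2*78° = 156° = 156° (mod 360)
a = 1*cos(156°) = -0.9135
b = 1*sin(156°) = 0.4067

1 cis(156°) = -0.9135 + 0.4067i


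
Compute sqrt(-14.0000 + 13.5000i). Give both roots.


|z| = sqrt(196+182.25) = 19.4487
sqrt((|z|+a)/2) = sqrt((19.4487+(-14))/2) = sqrt(2.7243) = 1.6506
sqrt((|z|-a)/2) = sqrt((19.4487-(-14))/2) = sqrt(16.7243) = 4.0895

±(1.6506 + 4.0895i) i.e. 1.6506 + 4.0895i and -1.6506 - 4.0895i


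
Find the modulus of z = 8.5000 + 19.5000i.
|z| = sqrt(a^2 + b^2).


|z| = sqrt(8.5^2 + 19.5^2) = sqrt(72.25 + 380.25) = sqrt(452.5) = 21.2720

|z| = 21.2720


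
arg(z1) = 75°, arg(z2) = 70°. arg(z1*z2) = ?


arg(z1*z2) = 75° + 70° = 145°
Normalized to (-180°, 180°]: 145°

145°


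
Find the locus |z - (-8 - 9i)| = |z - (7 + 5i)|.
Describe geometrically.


Equal distances means the locus is the perpendicular bisector of z1 and z2.
Midpoint = ((-8+7)/2, (-9+5)/2) = (-0.5000, -2.0000)

Perpendicular bisector through (-0.5000, -2.0000)


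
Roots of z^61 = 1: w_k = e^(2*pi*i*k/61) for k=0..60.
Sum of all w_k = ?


The sum of all 61th roots of unity is 0.
Geometric series: (1 - w^61)/(1 - w) = (1-1)/(1-w) = 0 since w^61 = 1, w ≠ 1.
Alternatively: coefficient of z^60 in z^61 - 1 is 0.

0


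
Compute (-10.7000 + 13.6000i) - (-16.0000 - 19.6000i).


Real: -10.7 + 16 = 5.3
Imag: 13.6 + 19.6 = 33.2

5.3000 + 33.2000i


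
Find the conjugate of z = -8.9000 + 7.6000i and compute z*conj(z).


z_bar = -8.9000 - 7.6000i
z*z_bar = (-8.9)^2 + 7.6^2 = 79.21 + 57.76 = 136.97

z_bar = -8.9000 - 7.6000i, z*z_bar = 136.97


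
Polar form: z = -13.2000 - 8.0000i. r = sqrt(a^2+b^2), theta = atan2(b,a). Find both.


r = sqrt(174.24+64) = sqrt(238.24) = 15.4350
theta = atan2(-8, -13.2) = -148.7816 degrees

r = 15.4350, theta = -148.7816 degrees


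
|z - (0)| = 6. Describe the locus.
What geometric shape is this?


|z - z0| = r is a circle with center z0 and radius r.
Center = (0, 0), radius = 6

Circle with center (0, 0) and radius 6


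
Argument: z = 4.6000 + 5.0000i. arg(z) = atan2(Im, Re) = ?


Re = 4.6, Im = 5
arg = atan2(5, 4.6) = 47.3859 degrees

arg(z) = 47.3859 degrees


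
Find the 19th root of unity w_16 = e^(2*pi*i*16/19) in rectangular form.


Angle = 360*16/19 = 303.1579°
a = cos(303.1579°) = 0.5469
b = sin(303.1579°) = -0.8372

0.5469 - 0.8372i


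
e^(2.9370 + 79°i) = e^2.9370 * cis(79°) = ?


e^2.9370 = 18.8592
cos(79°) = 0.19081
sin(79°) = 0.981627
Real = 18.8592*0.19081 = 3.5985
Imag = 18.8592*0.981627 = 18.5127

3.5985 + 18.5127i


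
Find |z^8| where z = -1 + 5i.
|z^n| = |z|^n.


|z| = sqrt(1+25) = sqrt(26) = 5.0990
|z^8| = |z|^8 = (sqrt(26))^8 = 26^4 = 456976

|z^8| = 456976


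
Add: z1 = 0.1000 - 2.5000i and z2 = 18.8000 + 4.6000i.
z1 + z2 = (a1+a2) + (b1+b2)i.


Real: 0.1 + 18.8 = 18.9
Imag: -2.5 + 4.6 = 2.1

18.9000 + 2.1000i


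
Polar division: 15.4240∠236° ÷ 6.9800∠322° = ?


r = 15.4240 / 6.9800 = 2.2097
theta = 236° - 322° = -86° = 274° (mod 360)

2.2097 cis(274°)


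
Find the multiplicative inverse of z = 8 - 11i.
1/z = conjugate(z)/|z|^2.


|z|^2 = 64+121 = 185
1/z = (8 + 11i)/185

1/z = 0.0432 + 0.0595i


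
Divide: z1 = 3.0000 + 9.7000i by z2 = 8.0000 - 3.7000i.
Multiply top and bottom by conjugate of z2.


Conjugate of z2 = 8.0000 + 3.7000i
Numerator: (3.0000 + 9.7000i)(8.0000 + 3.7000i) = -11.8900 + 88.7000i
Denominator: 8^2 + (-3.7)^2 = 77.69
Result = (-11.8900 + 88.7000i)/77.69

-0.1530 + 1.1417i


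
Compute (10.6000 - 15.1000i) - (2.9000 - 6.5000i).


Real: 10.6 - 2.9 = 7.7
Imag: -15.1 + 6.5 = -8.6

7.7000 - 8.6000i


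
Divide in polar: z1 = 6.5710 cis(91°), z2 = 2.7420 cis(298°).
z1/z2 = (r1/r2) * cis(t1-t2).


r = 6.5710 / 2.7420 = 2.3964
theta = 91° - 298° = -207° = 153° (mod 360)

2.3964 cis(153°)


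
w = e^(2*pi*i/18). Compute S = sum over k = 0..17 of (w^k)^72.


The roots are w_k = w^k with w = e^(2*pi*i/18), and (w^k)^72 = (w^72)^k.
So S = 1 + u + u^2 + ... + u^(17) with u = w^72.
72 = 4*18 + 0, so 72 is a multiple of 18 and u = (w^18)^4 = 1.
Every one of the 18 terms equals 1: S = 18

S = 18


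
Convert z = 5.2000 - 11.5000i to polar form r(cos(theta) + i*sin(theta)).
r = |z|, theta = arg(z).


r = sqrt(27.04+132.25) = sqrt(159.29) = 12.6210
theta = atan2(-11.5, 5.2) = -65.6688 degrees

r = 12.6210, theta = -65.6688 degrees


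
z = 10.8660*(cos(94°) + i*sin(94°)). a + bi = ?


a = 10.8660*cos(94°) = 10.8660*(-0.06976) = -0.7580
b = 10.8660*sin(94°) = 10.8660*0.99756 = 10.8395

-0.7580 + 10.8395i


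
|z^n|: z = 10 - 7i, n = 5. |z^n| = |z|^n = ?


|z| = sqrt(100+49) = sqrt(149) = 12.2066
|z^5| = |z|^5 = (sqrt(149))^5 = 149^2 * sqrt(149) = 22201*sqrt(149)

|z^5| = 22201*sqrt(149) ≈ 270997.7412


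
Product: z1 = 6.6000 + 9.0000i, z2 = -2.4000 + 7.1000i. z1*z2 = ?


Real = 6.6*(-2.4) - 9*7.1 = -15.84 - 63.9 = -79.74
Imag = 6.6*7.1 - (2.4)*9 = 46.86 - (21.6) = 25.26

-79.7400 + 25.2600i


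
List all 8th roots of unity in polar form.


The 8th roots of unity are cis(360k/8°) for k=0..7
Angle step = 360/8 = 45°
Primitive root: cis(45°)
Primitive root = 0.7071 + 0.7071i

8 roots at angles: 0°, 45°, 90°, 135°, 180°, 225°, 270°, 315°


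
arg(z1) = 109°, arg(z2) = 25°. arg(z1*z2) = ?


arg(z1*z2) = 109° + 25° = 134°
Normalized to (-180°, 180°]: 134°

134°


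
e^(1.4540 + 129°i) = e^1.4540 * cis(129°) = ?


e^1.4540 = 4.2802
cos(129°) = -0.62932
sin(129°) = 0.777146
Real = 4.2802*(-0.62932) = -2.6936
Imag = 4.2802*0.777146 = 3.3263

-2.6936 + 3.3263i


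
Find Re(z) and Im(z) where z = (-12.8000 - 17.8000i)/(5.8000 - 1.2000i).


Multiply by conjugate: (-12.8000 - 17.8000i)(5.8000 + 1.2000i) / (5.8^2 + (-1.2)^2)
Numerator real = -12.8*5.8 - (17.8)*(-1.2) = -52.88
Numerator imag = -17.8*5.8 - (-12.8)*(-1.2) = -118.6
Denominator = 35.08
Re(z) = -52.88/35.08 = -1.5074
Im(z) = -118.6/35.08 = -3.3808

Re(z) = -1.5074, Im(z) = -3.3808


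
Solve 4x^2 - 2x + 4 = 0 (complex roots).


disc = (-2)^2 - 4*4*4 = 4 - 64 = -60
sqrt(|disc|) = sqrt(60) = 7.7460
Real part = 2/(2*4) = 0.2500
Imag part = 7.7460/(2*4) = 0.9682

0.2500 ± 0.9682i


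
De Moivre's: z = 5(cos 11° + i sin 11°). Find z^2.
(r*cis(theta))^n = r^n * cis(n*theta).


r^2 = 5^2 = 25
n*theta = 2*11° = 22° = 22° (mod 360)
a = 25*cos(22°) = 23.1796
b = 25*sin(22°) = 9.3652

25 cis(22°) = 23.1796 + 9.3652i


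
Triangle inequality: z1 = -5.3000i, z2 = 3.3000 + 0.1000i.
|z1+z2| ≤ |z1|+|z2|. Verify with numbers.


|z1| = sqrt(0^2 + (-5.3)^2) = sqrt(28.09) = 5.3000
|z2| = sqrt(3.3^2 + 0.1^2) = sqrt(10.9) = 3.3015
z1+z2 = 3.3000 - 5.2000i
|z1+z2| = sqrt(37.93) = 6.1587
|z1|+|z2| = 5.3000 + 3.3015 = 8.6015

|z1+z2| = 6.1587 ≤ |z1|+|z2| = 8.6015 (verified)


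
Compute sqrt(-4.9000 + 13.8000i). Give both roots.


|z| = sqrt(24.01+190.44) = 14.6441
sqrt((|z|+a)/2) = sqrt((14.6441+(-4.9))/2) = sqrt(4.8721) = 2.2073
sqrt((|z|-a)/2) = sqrt((14.6441-(-4.9))/2) = sqrt(9.7721) = 3.1260

±(2.2073 + 3.1260i) i.e. 2.2073 + 3.1260i and -2.2073 - 3.1260i


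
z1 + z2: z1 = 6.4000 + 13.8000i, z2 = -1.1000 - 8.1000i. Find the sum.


Real: 6.4 - 1.1 = 5.3
Imag: 13.8 - 8.1 = 5.7

5.3000 + 5.7000i


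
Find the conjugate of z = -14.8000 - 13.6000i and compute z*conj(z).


z_bar = -14.8000 + 13.6000i
z*z_bar = (-14.8)^2 + (-13.6)^2 = 219.04 + 184.96 = 404

z_bar = -14.8000 + 13.6000i, z*z_bar = 404


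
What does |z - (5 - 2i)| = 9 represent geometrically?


|z - z0| = r is a circle with center z0 and radius r.
Center = (5, -2), radius = 9

Circle with center (5, -2) and radius 9
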